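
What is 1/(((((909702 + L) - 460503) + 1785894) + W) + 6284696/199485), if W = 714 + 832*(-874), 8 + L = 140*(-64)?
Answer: 18135/27197104921 ≈ 6.6680e-7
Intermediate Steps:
L = -8968 (L = -8 + 140*(-64) = -8 - 8960 = -8968)
W = -726454 (W = 714 - 727168 = -726454)
1/(((((909702 + L) - 460503) + 1785894) + W) + 6284696/199485) = 1/(((((909702 - 8968) - 460503) + 1785894) - 726454) + 6284696/199485) = 1/((((900734 - 460503) + 1785894) - 726454) + 6284696*(1/199485)) = 1/(((440231 + 1785894) - 726454) + 571336/18135) = 1/((2226125 - 726454) + 571336/18135) = 1/(1499671 + 571336/18135) = 1/(27197104921/18135) = 18135/27197104921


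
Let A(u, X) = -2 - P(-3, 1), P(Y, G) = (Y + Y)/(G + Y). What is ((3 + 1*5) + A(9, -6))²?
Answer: 9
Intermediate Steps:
P(Y, G) = 2*Y/(G + Y) (P(Y, G) = (2*Y)/(G + Y) = 2*Y/(G + Y))
A(u, X) = -5 (A(u, X) = -2 - 2*(-3)/(1 - 3) = -2 - 2*(-3)/(-2) = -2 - 2*(-3)*(-1)/2 = -2 - 1*3 = -2 - 3 = -5)
((3 + 1*5) + A(9, -6))² = ((3 + 1*5) - 5)² = ((3 + 5) - 5)² = (8 - 5)² = 3² = 9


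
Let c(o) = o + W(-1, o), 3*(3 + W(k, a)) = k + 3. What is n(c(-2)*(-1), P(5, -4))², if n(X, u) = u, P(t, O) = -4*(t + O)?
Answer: 16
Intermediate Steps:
W(k, a) = -2 + k/3 (W(k, a) = -3 + (k + 3)/3 = -3 + (3 + k)/3 = -3 + (1 + k/3) = -2 + k/3)
c(o) = -7/3 + o (c(o) = o + (-2 + (⅓)*(-1)) = o + (-2 - ⅓) = o - 7/3 = -7/3 + o)
P(t, O) = -4*O - 4*t (P(t, O) = -4*(O + t) = -4*O - 4*t)
n(c(-2)*(-1), P(5, -4))² = (-4*(-4) - 4*5)² = (16 - 20)² = (-4)² = 16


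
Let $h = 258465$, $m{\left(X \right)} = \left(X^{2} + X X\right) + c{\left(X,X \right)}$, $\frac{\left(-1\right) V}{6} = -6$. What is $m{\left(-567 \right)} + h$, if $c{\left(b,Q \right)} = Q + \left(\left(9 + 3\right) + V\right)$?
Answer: $900924$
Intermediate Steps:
$V = 36$ ($V = \left(-6\right) \left(-6\right) = 36$)
$c{\left(b,Q \right)} = 48 + Q$ ($c{\left(b,Q \right)} = Q + \left(\left(9 + 3\right) + 36\right) = Q + \left(12 + 36\right) = Q + 48 = 48 + Q$)
$m{\left(X \right)} = 48 + X + 2 X^{2}$ ($m{\left(X \right)} = \left(X^{2} + X X\right) + \left(48 + X\right) = \left(X^{2} + X^{2}\right) + \left(48 + X\right) = 2 X^{2} + \left(48 + X\right) = 48 + X + 2 X^{2}$)
$m{\left(-567 \right)} + h = \left(48 - 567 + 2 \left(-567\right)^{2}\right) + 258465 = \left(48 - 567 + 2 \cdot 321489\right) + 258465 = \left(48 - 567 + 642978\right) + 258465 = 642459 + 258465 = 900924$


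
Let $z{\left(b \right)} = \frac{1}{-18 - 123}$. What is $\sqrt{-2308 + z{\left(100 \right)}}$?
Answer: $\frac{i \sqrt{45885489}}{141} \approx 48.042 i$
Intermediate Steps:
$z{\left(b \right)} = - \frac{1}{141}$ ($z{\left(b \right)} = \frac{1}{-141} = - \frac{1}{141}$)
$\sqrt{-2308 + z{\left(100 \right)}} = \sqrt{-2308 - \frac{1}{141}} = \sqrt{- \frac{325429}{141}} = \frac{i \sqrt{45885489}}{141}$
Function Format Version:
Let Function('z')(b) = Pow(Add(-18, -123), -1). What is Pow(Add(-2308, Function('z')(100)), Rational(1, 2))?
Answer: Mul(Rational(1, 141), I, Pow(45885489, Rational(1, 2))) ≈ Mul(48.042, I)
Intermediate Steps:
Function('z')(b) = Rational(-1, 141) (Function('z')(b) = Pow(-141, -1) = Rational(-1, 141))
Pow(Add(-2308, Function('z')(100)), Rational(1, 2)) = Pow(Add(-2308, Rational(-1, 141)), Rational(1, 2)) = Pow(Rational(-325429, 141), Rational(1, 2)) = Mul(Rational(1, 141), I, Pow(45885489, Rational(1, 2)))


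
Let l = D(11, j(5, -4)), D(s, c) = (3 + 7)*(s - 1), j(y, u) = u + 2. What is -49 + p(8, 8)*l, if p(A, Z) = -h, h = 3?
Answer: -349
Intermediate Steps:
j(y, u) = 2 + u
D(s, c) = -10 + 10*s (D(s, c) = 10*(-1 + s) = -10 + 10*s)
l = 100 (l = -10 + 10*11 = -10 + 110 = 100)
p(A, Z) = -3 (p(A, Z) = -1*3 = -3)
-49 + p(8, 8)*l = -49 - 3*100 = -49 - 300 = -349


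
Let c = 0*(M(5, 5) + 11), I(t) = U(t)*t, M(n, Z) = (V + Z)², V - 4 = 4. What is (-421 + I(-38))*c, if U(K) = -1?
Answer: 0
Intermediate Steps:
V = 8 (V = 4 + 4 = 8)
M(n, Z) = (8 + Z)²
I(t) = -t
c = 0 (c = 0*((8 + 5)² + 11) = 0*(13² + 11) = 0*(169 + 11) = 0*180 = 0)
(-421 + I(-38))*c = (-421 - 1*(-38))*0 = (-421 + 38)*0 = -383*0 = 0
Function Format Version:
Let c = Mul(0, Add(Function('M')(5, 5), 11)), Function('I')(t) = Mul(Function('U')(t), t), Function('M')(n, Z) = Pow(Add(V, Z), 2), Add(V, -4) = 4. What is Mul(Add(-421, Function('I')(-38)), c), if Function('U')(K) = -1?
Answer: 0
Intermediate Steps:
V = 8 (V = Add(4, 4) = 8)
Function('M')(n, Z) = Pow(Add(8, Z), 2)
Function('I')(t) = Mul(-1, t)
c = 0 (c = Mul(0, Add(Pow(Add(8, 5), 2), 11)) = Mul(0, Add(Pow(13, 2), 11)) = Mul(0, Add(169, 11)) = Mul(0, 180) = 0)
Mul(Add(-421, Function('I')(-38)), c) = Mul(Add(-421, Mul(-1, -38)), 0) = Mul(Add(-421, 38), 0) = Mul(-383, 0) = 0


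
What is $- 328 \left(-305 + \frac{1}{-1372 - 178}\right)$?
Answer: $\frac{77531164}{775} \approx 1.0004 \cdot 10^{5}$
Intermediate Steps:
$- 328 \left(-305 + \frac{1}{-1372 - 178}\right) = - 328 \left(-305 + \frac{1}{-1550}\right) = - 328 \left(-305 - \frac{1}{1550}\right) = \left(-328\right) \left(- \frac{472751}{1550}\right) = \frac{77531164}{775}$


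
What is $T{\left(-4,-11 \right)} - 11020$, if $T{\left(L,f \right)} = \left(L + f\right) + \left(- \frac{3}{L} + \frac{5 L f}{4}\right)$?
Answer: $- \frac{43917}{4} \approx -10979.0$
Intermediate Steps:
$T{\left(L,f \right)} = L + f - \frac{3}{L} + \frac{5 L f}{4}$ ($T{\left(L,f \right)} = \left(L + f\right) + \left(- \frac{3}{L} + 5 L f \frac{1}{4}\right) = \left(L + f\right) + \left(- \frac{3}{L} + \frac{5 L f}{4}\right) = L + f - \frac{3}{L} + \frac{5 L f}{4}$)
$T{\left(-4,-11 \right)} - 11020 = \left(-4 - 11 - \frac{3}{-4} + \frac{5}{4} \left(-4\right) \left(-11\right)\right) - 11020 = \left(-4 - 11 - - \frac{3}{4} + 55\right) - 11020 = \left(-4 - 11 + \frac{3}{4} + 55\right) - 11020 = \frac{163}{4} - 11020 = - \frac{43917}{4}$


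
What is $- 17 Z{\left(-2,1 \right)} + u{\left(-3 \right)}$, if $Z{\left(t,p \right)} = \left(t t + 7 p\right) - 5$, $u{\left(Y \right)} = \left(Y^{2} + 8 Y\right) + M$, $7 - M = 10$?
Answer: $-120$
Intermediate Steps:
$M = -3$ ($M = 7 - 10 = -3$)
$u{\left(Y \right)} = -3 + Y^{2} + 8 Y$ ($u{\left(Y \right)} = \left(Y^{2} + 8 Y\right) - 3 = -3 + Y^{2} + 8 Y$)
$Z{\left(t,p \right)} = -5 + t^{2} + 7 p$ ($Z{\left(t,p \right)} = \left(t^{2} + 7 p\right) - 5 = -5 + t^{2} + 7 p$)
$- 17 Z{\left(-2,1 \right)} + u{\left(-3 \right)} = - 17 \left(-5 + \left(-2\right)^{2} + 7 \cdot 1\right) + \left(-3 + \left(-3\right)^{2} + 8 \left(-3\right)\right) = - 17 \left(-5 + 4 + 7\right) - 18 = \left(-17\right) 6 - 18 = -102 - 18 = -120$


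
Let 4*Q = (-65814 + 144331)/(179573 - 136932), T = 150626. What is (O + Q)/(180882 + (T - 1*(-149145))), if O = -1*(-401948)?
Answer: 68557937189/81982098292 ≈ 0.83626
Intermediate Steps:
O = 401948
Q = 78517/170564 (Q = ((-65814 + 144331)/(179573 - 136932))/4 = (78517/42641)/4 = (78517*(1/42641))/4 = (¼)*(78517/42641) = 78517/170564 ≈ 0.46034)
(O + Q)/(180882 + (T - 1*(-149145))) = (401948 + 78517/170564)/(180882 + (150626 - 1*(-149145))) = 68557937189/(170564*(180882 + (150626 + 149145))) = 68557937189/(170564*(180882 + 299771)) = (68557937189/170564)/480653 = (68557937189/170564)*(1/480653) = 68557937189/81982098292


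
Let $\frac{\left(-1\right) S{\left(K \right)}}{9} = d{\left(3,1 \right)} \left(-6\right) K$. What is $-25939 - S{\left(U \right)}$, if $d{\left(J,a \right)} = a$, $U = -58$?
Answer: $-22807$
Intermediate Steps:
$S{\left(K \right)} = 54 K$ ($S{\left(K \right)} = - 9 \cdot 1 \left(-6\right) K = - 9 \left(- 6 K\right) = 54 K$)
$-25939 - S{\left(U \right)} = -25939 - 54 \left(-58\right) = -25939 - -3132 = -25939 + 3132 = -22807$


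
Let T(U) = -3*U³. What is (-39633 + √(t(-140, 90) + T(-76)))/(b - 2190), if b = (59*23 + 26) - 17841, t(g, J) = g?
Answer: 13211/6216 - √329197/9324 ≈ 2.0638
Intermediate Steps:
b = -16458 (b = (1357 + 26) - 17841 = 1383 - 17841 = -16458)
(-39633 + √(t(-140, 90) + T(-76)))/(b - 2190) = (-39633 + √(-140 - 3*(-76)³))/(-16458 - 2190) = (-39633 + √(-140 - 3*(-438976)))/(-18648) = (-39633 + √(-140 + 1316928))*(-1/18648) = (-39633 + √1316788)*(-1/18648) = (-39633 + 2*√329197)*(-1/18648) = 13211/6216 - √329197/9324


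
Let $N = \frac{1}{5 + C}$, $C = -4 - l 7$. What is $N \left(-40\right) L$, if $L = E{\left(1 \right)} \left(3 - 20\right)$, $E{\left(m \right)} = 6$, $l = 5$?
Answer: $-120$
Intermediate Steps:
$C = -39$ ($C = -4 - 5 \cdot 7 = -4 - 35 = -39$)
$L = -102$ ($L = 6 \left(3 - 20\right) = 6 \left(-17\right) = -102$)
$N = - \frac{1}{34}$ ($N = \frac{1}{5 - 39} = \frac{1}{-34} = - \frac{1}{34} \approx -0.029412$)
$N \left(-40\right) L = \left(- \frac{1}{34}\right) \left(-40\right) \left(-102\right) = \frac{20}{17} \left(-102\right) = -120$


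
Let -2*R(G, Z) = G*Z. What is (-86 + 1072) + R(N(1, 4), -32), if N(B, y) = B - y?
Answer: 938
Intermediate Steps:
R(G, Z) = -G*Z/2
(-86 + 1072) + R(N(1, 4), -32) = (-86 + 1072) - ½*(1 - 1*4)*(-32) = 986 - ½*(1 - 4)*(-32) = 986 - ½*(-3)*(-32) = 986 - 48 = 938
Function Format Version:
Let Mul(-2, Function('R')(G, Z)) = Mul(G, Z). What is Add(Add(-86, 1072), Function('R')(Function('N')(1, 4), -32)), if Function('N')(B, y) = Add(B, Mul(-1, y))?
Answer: 938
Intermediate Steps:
Function('R')(G, Z) = Mul(Rational(-1, 2), G, Z) (Function('R')(G, Z) = Mul(Rational(-1, 2), Mul(G, Z)) = Mul(Rational(-1, 2), G, Z))
Add(Add(-86, 1072), Function('R')(Function('N')(1, 4), -32)) = Add(Add(-86, 1072), Mul(Rational(-1, 2), Add(1, Mul(-1, 4)), -32)) = Add(986, Mul(Rational(-1, 2), Add(1, -4), -32)) = Add(986, Mul(Rational(-1, 2), -3, -32)) = Add(986, -48) = 938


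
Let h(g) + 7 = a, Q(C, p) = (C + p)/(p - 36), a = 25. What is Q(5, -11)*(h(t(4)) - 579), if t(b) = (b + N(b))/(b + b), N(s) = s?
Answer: -3366/47 ≈ -71.617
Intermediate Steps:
Q(C, p) = (C + p)/(-36 + p)
t(b) = 1 (t(b) = (b + b)/(b + b) = (2*b)/((2*b)) = (2*b)*(1/(2*b)) = 1)
h(g) = 18 (h(g) = -7 + 25 = 18)
Q(5, -11)*(h(t(4)) - 579) = ((5 - 11)/(-36 - 11))*(18 - 579) = (-6/(-47))*(-561) = -1/47*(-6)*(-561) = (6/47)*(-561) = -3366/47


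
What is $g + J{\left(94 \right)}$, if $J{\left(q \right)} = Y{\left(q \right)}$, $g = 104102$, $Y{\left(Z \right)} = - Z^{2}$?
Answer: $95266$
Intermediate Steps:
$J{\left(q \right)} = - q^{2}$
$g + J{\left(94 \right)} = 104102 - 94^{2} = 104102 - 8836 = 95266$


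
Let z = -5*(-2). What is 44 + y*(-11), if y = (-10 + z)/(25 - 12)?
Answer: 44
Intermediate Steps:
z = 10
y = 0 (y = (-10 + 10)/(25 - 12) = 0/13 = 0*(1/13) = 0)
44 + y*(-11) = 44 + 0*(-11) = 44 + 0 = 44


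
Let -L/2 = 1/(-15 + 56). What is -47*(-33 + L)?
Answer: 63685/41 ≈ 1553.3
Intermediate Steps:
L = -2/41 (L = -2/(-15 + 56) = -2/41 ≈ -0.048781)
-47*(-33 + L) = -47*(-33 - 2/41) = -47*(-1355/41) = 63685/41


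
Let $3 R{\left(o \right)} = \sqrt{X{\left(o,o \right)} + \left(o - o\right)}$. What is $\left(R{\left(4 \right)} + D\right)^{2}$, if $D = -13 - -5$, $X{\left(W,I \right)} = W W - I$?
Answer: $\frac{196}{3} - \frac{32 \sqrt{3}}{3} \approx 46.858$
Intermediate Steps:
$X{\left(W,I \right)} = W^{2} - I$
$R{\left(o \right)} = \frac{\sqrt{o^{2} - o}}{3}$ ($R{\left(o \right)} = \frac{\sqrt{\left(o^{2} - o\right) + \left(o - o\right)}}{3} = \frac{\sqrt{\left(o^{2} - o\right) + 0}}{3} = \frac{\sqrt{o^{2} - o}}{3}$)
$D = -8$ ($D = -13 + 5 = -8$)
$\left(R{\left(4 \right)} + D\right)^{2} = \left(\frac{\sqrt{4 \left(-1 + 4\right)}}{3} - 8\right)^{2} = \left(\frac{\sqrt{4 \cdot 3}}{3} - 8\right)^{2} = \left(\frac{\sqrt{12}}{3} - 8\right)^{2} = \left(\frac{2 \sqrt{3}}{3} - 8\right)^{2} = \left(-8 + \frac{2 \sqrt{3}}{3}\right)^{2}$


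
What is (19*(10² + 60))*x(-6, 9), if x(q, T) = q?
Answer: -18240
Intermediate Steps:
(19*(10² + 60))*x(-6, 9) = (19*(10² + 60))*(-6) = (19*(100 + 60))*(-6) = (19*160)*(-6) = 3040*(-6) = -18240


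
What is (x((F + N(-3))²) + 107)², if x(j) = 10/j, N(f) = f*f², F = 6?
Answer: 2227556809/194481 ≈ 11454.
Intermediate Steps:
N(f) = f³
(x((F + N(-3))²) + 107)² = (10/((6 + (-3)³)²) + 107)² = (10/((6 - 27)²) + 107)² = (10/((-21)²) + 107)² = (10/441 + 107)² = (47197/441)² = 2227556809/194481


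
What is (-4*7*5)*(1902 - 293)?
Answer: -225260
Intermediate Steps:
(-4*7*5)*(1902 - 293) = -28*5*1609 = -140*1609 = -225260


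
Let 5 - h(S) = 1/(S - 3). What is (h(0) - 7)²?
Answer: 25/9 ≈ 2.7778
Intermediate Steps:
h(S) = 5 - 1/(-3 + S) (h(S) = 5 - 1/(S - 3) = 5 - 1/(-3 + S))
(h(0) - 7)² = ((-16 + 5*0)/(-3 + 0) - 7)² = ((-16 + 0)/(-3) - 7)² = (-⅓*(-16) - 7)² = (16/3 - 7)² = (-5/3)² = 25/9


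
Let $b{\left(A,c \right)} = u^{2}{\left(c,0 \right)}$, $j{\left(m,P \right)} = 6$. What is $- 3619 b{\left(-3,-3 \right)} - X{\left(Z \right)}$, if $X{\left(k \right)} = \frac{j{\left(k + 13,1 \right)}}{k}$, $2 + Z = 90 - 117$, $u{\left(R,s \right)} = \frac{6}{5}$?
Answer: $- \frac{3778086}{725} \approx -5211.2$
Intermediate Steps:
$u{\left(R,s \right)} = \frac{6}{5}$ ($u{\left(R,s \right)} = 6 \cdot \frac{1}{5} = \frac{6}{5}$)
$b{\left(A,c \right)} = \frac{36}{25}$ ($b{\left(A,c \right)} = \left(\frac{6}{5}\right)^{2} = \frac{36}{25}$)
$Z = -29$ ($Z = -2 + \left(90 - 117\right) = -2 - 27 = -29$)
$X{\left(k \right)} = \frac{6}{k}$
$- 3619 b{\left(-3,-3 \right)} - X{\left(Z \right)} = \left(-3619\right) \frac{36}{25} - \frac{6}{-29} = - \frac{130284}{25} - 6 \left(- \frac{1}{29}\right) = - \frac{130284}{25} - - \frac{6}{29} = - \frac{130284}{25} + \frac{6}{29} = - \frac{3778086}{725}$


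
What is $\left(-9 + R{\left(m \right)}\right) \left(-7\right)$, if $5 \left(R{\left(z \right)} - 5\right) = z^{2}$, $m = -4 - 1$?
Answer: $-7$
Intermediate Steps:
$m = -5$
$R{\left(z \right)} = 5 + \frac{z^{2}}{5}$
$\left(-9 + R{\left(m \right)}\right) \left(-7\right) = \left(-9 + \left(5 + \frac{\left(-5\right)^{2}}{5}\right)\right) \left(-7\right) = \left(-9 + \left(5 + \frac{1}{5} \cdot 25\right)\right) \left(-7\right) = \left(-9 + \left(5 + 5\right)\right) \left(-7\right) = \left(-9 + 10\right) \left(-7\right) = 1 \left(-7\right) = -7$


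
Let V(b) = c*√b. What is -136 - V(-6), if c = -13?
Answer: -136 + 13*I*√6 ≈ -136.0 + 31.843*I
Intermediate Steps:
V(b) = -13*√b
-136 - V(-6) = -136 - (-13)*√(-6) = -136 - (-13)*I*√6 = -136 + 13*I*√6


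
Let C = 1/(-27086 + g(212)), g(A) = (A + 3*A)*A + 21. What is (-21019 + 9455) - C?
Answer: -1765950005/152711 ≈ -11564.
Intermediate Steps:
g(A) = 21 + 4*A² (g(A) = (4*A)*A + 21 = 4*A² + 21 = 21 + 4*A²)
C = 1/152711 (C = 1/(-27086 + (21 + 4*212²)) = 1/(-27086 + (21 + 4*44944)) = 1/(-27086 + (21 + 179776)) = 1/(-27086 + 179797) = 1/152711 ≈ 6.5483e-6)
(-21019 + 9455) - C = (-21019 + 9455) - 1*1/152711 = -11564 - 1/152711 = -1765950005/152711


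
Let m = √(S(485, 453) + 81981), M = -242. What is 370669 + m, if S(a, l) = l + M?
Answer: 370669 + 4*√5137 ≈ 3.7096e+5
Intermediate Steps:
S(a, l) = -242 + l (S(a, l) = l - 242 = -242 + l)
m = 4*√5137 (m = √((-242 + 453) + 81981) = √(211 + 81981) = √82192 = 4*√5137 ≈ 286.69)
370669 + m = 370669 + 4*√5137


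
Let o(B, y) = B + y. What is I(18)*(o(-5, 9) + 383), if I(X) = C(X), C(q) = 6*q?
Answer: 41796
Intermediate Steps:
I(X) = 6*X
I(18)*(o(-5, 9) + 383) = (6*18)*((-5 + 9) + 383) = 108*(4 + 383) = 108*387 = 41796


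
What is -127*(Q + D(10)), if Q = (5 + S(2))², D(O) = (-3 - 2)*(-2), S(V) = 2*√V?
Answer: -5461 - 2540*√2 ≈ -9053.1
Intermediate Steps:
D(O) = 10 (D(O) = -5*(-2) = 10)
Q = (5 + 2*√2)² ≈ 61.284
-127*(Q + D(10)) = -127*((33 + 20*√2) + 10) = -127*(43 + 20*√2) = -5461 - 2540*√2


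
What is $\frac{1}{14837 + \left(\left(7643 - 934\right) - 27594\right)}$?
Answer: $- \frac{1}{6048} \approx -0.00016534$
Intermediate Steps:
$\frac{1}{14837 + \left(\left(7643 - 934\right) - 27594\right)} = \frac{1}{14837 + \left(6709 - 27594\right)} = \frac{1}{14837 - 20885} = \frac{1}{-6048} = - \frac{1}{6048}$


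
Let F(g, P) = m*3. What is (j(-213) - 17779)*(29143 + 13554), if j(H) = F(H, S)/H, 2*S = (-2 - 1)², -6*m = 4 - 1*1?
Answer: -107793572049/142 ≈ -7.5911e+8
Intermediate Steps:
m = -½ (m = -(4 - 1*1)/6 = -(4 - 1)/6 = -⅙*3 = -½ ≈ -0.50000)
S = 9/2 (S = (-2 - 1)²/2 = (½)*(-3)² = (½)*9 = 9/2 ≈ 4.5000)
F(g, P) = -3/2 (F(g, P) = -½*3 = -3/2)
j(H) = -3/(2*H)
(j(-213) - 17779)*(29143 + 13554) = (-3/2/(-213) - 17779)*(29143 + 13554) = (-3/2*(-1/213) - 17779)*42697 = (1/142 - 17779)*42697 = -2524617/142*42697 = -107793572049/142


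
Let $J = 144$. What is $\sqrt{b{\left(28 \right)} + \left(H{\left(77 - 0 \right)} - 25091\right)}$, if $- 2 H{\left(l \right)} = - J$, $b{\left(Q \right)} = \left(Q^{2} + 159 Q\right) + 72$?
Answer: $i \sqrt{19711} \approx 140.4 i$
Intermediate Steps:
$b{\left(Q \right)} = 72 + Q^{2} + 159 Q$
$H{\left(l \right)} = 72$ ($H{\left(l \right)} = - \frac{\left(-1\right) 144}{2} = \left(- \frac{1}{2}\right) \left(-144\right) = 72$)
$\sqrt{b{\left(28 \right)} + \left(H{\left(77 - 0 \right)} - 25091\right)} = \sqrt{\left(72 + 28^{2} + 159 \cdot 28\right) + \left(72 - 25091\right)} = \sqrt{\left(72 + 784 + 4452\right) - 25019} = \sqrt{5308 - 25019} = \sqrt{-19711} = i \sqrt{19711}$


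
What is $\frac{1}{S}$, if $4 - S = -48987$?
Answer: $\frac{1}{48991} \approx 2.0412 \cdot 10^{-5}$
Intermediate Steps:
$S = 48991$ ($S = 4 - -48987 = 4 + 48987 = 48991$)
$\frac{1}{S} = \frac{1}{48991}$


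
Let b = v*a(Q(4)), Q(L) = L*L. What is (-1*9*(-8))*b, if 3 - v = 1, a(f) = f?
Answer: 2304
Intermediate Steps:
Q(L) = L²
v = 2 (v = 3 - 1*1 = 3 - 1 = 2)
b = 32 (b = 2*4² = 2*16 = 32)
(-1*9*(-8))*b = (-1*9*(-8))*32 = -9*(-8)*32 = 72*32 = 2304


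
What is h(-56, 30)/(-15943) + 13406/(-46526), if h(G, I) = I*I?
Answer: -127802629/370882009 ≈ -0.34459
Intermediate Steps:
h(G, I) = I²
h(-56, 30)/(-15943) + 13406/(-46526) = 30²/(-15943) + 13406/(-46526) = 900*(-1/15943) + 13406*(-1/46526) = -900/15943 - 6703/23263 = -127802629/370882009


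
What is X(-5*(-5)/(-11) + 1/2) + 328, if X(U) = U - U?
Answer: 328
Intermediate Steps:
X(U) = 0
X(-5*(-5)/(-11) + 1/2) + 328 = 0 + 328 = 328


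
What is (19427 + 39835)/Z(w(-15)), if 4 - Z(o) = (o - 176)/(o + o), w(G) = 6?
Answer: 355572/109 ≈ 3262.1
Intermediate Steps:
Z(o) = 4 - (-176 + o)/(2*o) (Z(o) = 4 - (o - 176)/(o + o) = 4 - (-176 + o)/(2*o))
(19427 + 39835)/Z(w(-15)) = (19427 + 39835)/(7/2 + 88/6) = 59262/(7/2 + 88*(⅙)) = 59262/(7/2 + 44/3) = 59262/(109/6) = 59262*(6/109) = 355572/109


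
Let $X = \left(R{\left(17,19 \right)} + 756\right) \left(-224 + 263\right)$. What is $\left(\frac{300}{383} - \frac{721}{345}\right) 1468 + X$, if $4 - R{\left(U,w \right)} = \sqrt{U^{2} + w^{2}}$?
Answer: $\frac{3663041476}{132135} - 195 \sqrt{26} \approx 26728.0$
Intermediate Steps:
$R{\left(U,w \right)} = 4 - \sqrt{U^{2} + w^{2}}$
$X = 29640 - 195 \sqrt{26}$ ($X = \left(\left(4 - \sqrt{17^{2} + 19^{2}}\right) + 756\right) \left(-224 + 263\right) = \left(\left(4 - \sqrt{289 + 361}\right) + 756\right) 39 = \left(\left(4 - \sqrt{650}\right) + 756\right) 39 = \left(\left(4 - 5 \sqrt{26}\right) + 756\right) 39 = \left(760 - 5 \sqrt{26}\right) 39 = 29640 - 195 \sqrt{26} \approx 28646.0$)
$\left(\frac{300}{383} - \frac{721}{345}\right) 1468 + X = \left(\frac{300}{383} - \frac{721}{345}\right) 1468 + \left(29640 - 195 \sqrt{26}\right) = \left(- \frac{172643}{132135}\right) 1468 + \left(29640 - 195 \sqrt{26}\right) = - \frac{253439924}{132135} + \left(29640 - 195 \sqrt{26}\right) = \frac{3663041476}{132135} - 195 \sqrt{26}$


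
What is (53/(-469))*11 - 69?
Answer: -32944/469 ≈ -70.243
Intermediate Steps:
(53/(-469))*11 - 69 = (53*(-1/469))*11 - 69 = -53/469*11 - 69 = -583/469 - 69 = -32944/469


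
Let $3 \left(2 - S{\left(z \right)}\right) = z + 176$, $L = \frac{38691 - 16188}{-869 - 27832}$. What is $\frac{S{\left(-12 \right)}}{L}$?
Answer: $\frac{503862}{7501} \approx 67.173$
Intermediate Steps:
$L = - \frac{7501}{9567}$ ($L = \frac{22503}{-28701} = 22503 \left(- \frac{1}{28701}\right) = - \frac{7501}{9567} \approx -0.78405$)
$S{\left(z \right)} = - \frac{170}{3} - \frac{z}{3}$ ($S{\left(z \right)} = 2 - \frac{z + 176}{3} = 2 - \frac{176 + z}{3} = 2 - \left(\frac{176}{3} + \frac{z}{3}\right) = - \frac{170}{3} - \frac{z}{3}$)
$\frac{S{\left(-12 \right)}}{L} = \frac{- \frac{170}{3} - -4}{- \frac{7501}{9567}} = \left(- \frac{170}{3} + 4\right) \left(- \frac{9567}{7501}\right) = \left(- \frac{158}{3}\right) \left(- \frac{9567}{7501}\right) = \frac{503862}{7501}$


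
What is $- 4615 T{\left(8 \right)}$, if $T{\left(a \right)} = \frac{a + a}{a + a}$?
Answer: $-4615$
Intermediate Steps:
$T{\left(a \right)} = 1$ ($T{\left(a \right)} = \frac{2 a}{2 a} = 2 a \frac{1}{2 a} = 1$)
$- 4615 T{\left(8 \right)} = \left(-4615\right) 1 = -4615$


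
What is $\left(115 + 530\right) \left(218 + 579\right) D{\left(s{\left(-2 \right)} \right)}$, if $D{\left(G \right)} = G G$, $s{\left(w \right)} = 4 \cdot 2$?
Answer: $32900160$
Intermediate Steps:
$s{\left(w \right)} = 8$
$D{\left(G \right)} = G^{2}$
$\left(115 + 530\right) \left(218 + 579\right) D{\left(s{\left(-2 \right)} \right)} = \left(115 + 530\right) \left(218 + 579\right) 8^{2} = 645 \cdot 797 \cdot 64 = 514065 \cdot 64 = 32900160$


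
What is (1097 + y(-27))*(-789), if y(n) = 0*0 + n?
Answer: -844230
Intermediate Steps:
y(n) = n (y(n) = 0 + n = n)
(1097 + y(-27))*(-789) = (1097 - 27)*(-789) = 1070*(-789) = -844230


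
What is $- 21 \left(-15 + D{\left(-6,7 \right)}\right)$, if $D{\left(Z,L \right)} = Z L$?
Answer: $1197$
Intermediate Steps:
$D{\left(Z,L \right)} = L Z$
$- 21 \left(-15 + D{\left(-6,7 \right)}\right) = - 21 \left(-15 + 7 \left(-6\right)\right) = - 21 \left(-15 - 42\right) = \left(-21\right) \left(-57\right) = 1197$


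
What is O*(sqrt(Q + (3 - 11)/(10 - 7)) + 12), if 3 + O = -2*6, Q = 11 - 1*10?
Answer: -180 - 5*I*sqrt(15) ≈ -180.0 - 19.365*I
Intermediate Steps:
Q = 1 (Q = 11 - 10 = 1)
O = -15 (O = -3 - 2*6 = -3 - 12 = -15)
O*(sqrt(Q + (3 - 11)/(10 - 7)) + 12) = -15*(sqrt(1 + (3 - 11)/(10 - 7)) + 12) = -15*(sqrt(1 - 8/3) + 12) = -15*(sqrt(-5/3) + 12) = -15*(I*sqrt(15)/3 + 12) = -15*(12 + I*sqrt(15)/3) = -180 - 5*I*sqrt(15)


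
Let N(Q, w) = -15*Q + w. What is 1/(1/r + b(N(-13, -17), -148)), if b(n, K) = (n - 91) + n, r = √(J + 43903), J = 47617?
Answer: 24252800/6426991999 - 8*√1430/6426991999 ≈ 0.0037735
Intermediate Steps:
N(Q, w) = w - 15*Q
r = 8*√1430 (r = √(47617 + 43903) = √91520 = 8*√1430 ≈ 302.52)
b(n, K) = -91 + 2*n (b(n, K) = (-91 + n) + n = -91 + 2*n)
1/(1/r + b(N(-13, -17), -148)) = 1/(1/(8*√1430) + (-91 + 2*(-17 - 15*(-13)))) = 1/(√1430/11440 + (-91 + 2*(-17 + 195))) = 1/(√1430/11440 + (-91 + 2*178)) = 1/(√1430/11440 + (-91 + 356)) = 1/(√1430/11440 + 265) = 1/(265 + √1430/11440)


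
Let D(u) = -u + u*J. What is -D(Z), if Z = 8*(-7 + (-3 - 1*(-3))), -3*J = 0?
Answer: -56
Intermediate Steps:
J = 0 (J = -⅓*0 = 0)
Z = -56 (Z = 8*(-7 + (-3 + 3)) = 8*(-7 + 0) = 8*(-7) = -56)
D(u) = -u (D(u) = -u + u*0 = -u + 0 = -u)
-D(Z) = -(-1)*(-56) = -1*56 = -56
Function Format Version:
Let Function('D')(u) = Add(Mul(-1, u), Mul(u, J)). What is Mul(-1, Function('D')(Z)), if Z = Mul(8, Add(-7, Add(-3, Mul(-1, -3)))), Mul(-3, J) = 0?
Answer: -56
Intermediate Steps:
J = 0 (J = Mul(Rational(-1, 3), 0) = 0)
Z = -56 (Z = Mul(8, Add(-7, Add(-3, 3))) = Mul(8, Add(-7, 0)) = Mul(8, -7) = -56)
Function('D')(u) = Mul(-1, u) (Function('D')(u) = Add(Mul(-1, u), Mul(u, 0)) = Add(Mul(-1, u), 0) = Mul(-1, u))
Mul(-1, Function('D')(Z)) = Mul(-1, Mul(-1, -56)) = Mul(-1, 56) = -56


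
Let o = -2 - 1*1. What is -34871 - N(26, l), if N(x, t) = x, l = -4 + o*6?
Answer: -34897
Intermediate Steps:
o = -3 (o = -2 - 1 = -3)
l = -22 (l = -4 - 3*6 = -4 - 18 = -22)
-34871 - N(26, l) = -34871 - 1*26 = -34871 - 26 = -34897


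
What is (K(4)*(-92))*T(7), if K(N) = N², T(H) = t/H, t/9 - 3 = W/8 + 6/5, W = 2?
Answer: -294768/35 ≈ -8421.9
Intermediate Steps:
t = 801/20 (t = 27 + 9*(2/8 + 6/5) = 27 + 9*(2*(⅛) + 6*(⅕)) = 27 + 9*(¼ + 6/5) = 27 + 9*(29/20) = 27 + 261/20 = 801/20 ≈ 40.050)
T(H) = 801/(20*H)
(K(4)*(-92))*T(7) = (4²*(-92))*((801/20)/7) = (16*(-92))*((801/20)*(⅐)) = -1472*801/140 = -294768/35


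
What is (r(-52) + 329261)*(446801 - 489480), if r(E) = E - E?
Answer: -14052530219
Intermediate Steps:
r(E) = 0
(r(-52) + 329261)*(446801 - 489480) = (0 + 329261)*(446801 - 489480) = 329261*(-42679) = -14052530219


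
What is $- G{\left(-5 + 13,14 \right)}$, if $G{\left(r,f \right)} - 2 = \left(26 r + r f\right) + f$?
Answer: $-336$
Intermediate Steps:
$G{\left(r,f \right)} = 2 + f + 26 r + f r$ ($G{\left(r,f \right)} = 2 + \left(\left(26 r + r f\right) + f\right) = 2 + \left(\left(26 r + f r\right) + f\right) = 2 + \left(f + 26 r + f r\right) = 2 + f + 26 r + f r$)
$- G{\left(-5 + 13,14 \right)} = - (2 + 14 + 26 \left(-5 + 13\right) + 14 \left(-5 + 13\right)) = - (2 + 14 + 26 \cdot 8 + 14 \cdot 8) = - (2 + 14 + 208 + 112) = \left(-1\right) 336 = -336$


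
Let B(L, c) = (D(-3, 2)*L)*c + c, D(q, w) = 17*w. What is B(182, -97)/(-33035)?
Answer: 600333/33035 ≈ 18.173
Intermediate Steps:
B(L, c) = c + 34*L*c (B(L, c) = ((17*2)*L)*c + c = (34*L)*c + c = 34*L*c + c = c + 34*L*c)
B(182, -97)/(-33035) = -97*(1 + 34*182)/(-33035) = -97*(1 + 6188)*(-1/33035) = -97*6189*(-1/33035) = -600333*(-1/33035) = 600333/33035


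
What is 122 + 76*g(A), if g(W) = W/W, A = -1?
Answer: 198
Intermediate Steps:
g(W) = 1
122 + 76*g(A) = 122 + 76*1 = 122 + 76 = 198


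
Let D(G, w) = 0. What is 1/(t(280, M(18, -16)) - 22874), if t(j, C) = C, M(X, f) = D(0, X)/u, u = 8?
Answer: -1/22874 ≈ -4.3718e-5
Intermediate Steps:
M(X, f) = 0 (M(X, f) = 0/8 = 0*(1/8) = 0)
1/(t(280, M(18, -16)) - 22874) = 1/(0 - 22874) = 1/(-22874) = -1/22874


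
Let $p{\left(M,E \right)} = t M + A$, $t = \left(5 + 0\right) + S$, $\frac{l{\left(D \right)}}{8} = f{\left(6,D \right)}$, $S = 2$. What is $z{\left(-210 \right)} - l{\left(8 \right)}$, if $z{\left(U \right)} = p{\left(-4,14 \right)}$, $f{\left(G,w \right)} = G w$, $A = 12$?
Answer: $-400$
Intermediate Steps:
$l{\left(D \right)} = 48 D$ ($l{\left(D \right)} = 8 \cdot 6 D = 48 D$)
$t = 7$ ($t = \left(5 + 0\right) + 2 = 5 + 2 = 7$)
$p{\left(M,E \right)} = 12 + 7 M$ ($p{\left(M,E \right)} = 7 M + 12 = 12 + 7 M$)
$z{\left(U \right)} = -16$ ($z{\left(U \right)} = 12 + 7 \left(-4\right) = 12 - 28 = -16$)
$z{\left(-210 \right)} - l{\left(8 \right)} = -16 - 48 \cdot 8 = -16 - 384 = -400$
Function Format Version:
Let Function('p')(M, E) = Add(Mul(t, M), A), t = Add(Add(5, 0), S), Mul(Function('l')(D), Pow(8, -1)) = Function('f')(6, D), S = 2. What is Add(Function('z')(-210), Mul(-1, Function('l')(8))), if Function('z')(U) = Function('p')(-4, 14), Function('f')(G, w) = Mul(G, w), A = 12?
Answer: -400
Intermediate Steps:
Function('l')(D) = Mul(48, D) (Function('l')(D) = Mul(8, Mul(6, D)) = Mul(48, D))
t = 7 (t = Add(Add(5, 0), 2) = Add(5, 2) = 7)
Function('p')(M, E) = Add(12, Mul(7, M)) (Function('p')(M, E) = Add(Mul(7, M), 12) = Add(12, Mul(7, M)))
Function('z')(U) = -16 (Function('z')(U) = Add(12, Mul(7, -4)) = Add(12, -28) = -16)
Add(Function('z')(-210), Mul(-1, Function('l')(8))) = Add(-16, Mul(-1, Mul(48, 8))) = Add(-16, Mul(-1, 384)) = Add(-16, -384) = -400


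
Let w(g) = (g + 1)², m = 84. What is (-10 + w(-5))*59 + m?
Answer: 438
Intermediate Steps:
w(g) = (1 + g)²
(-10 + w(-5))*59 + m = (-10 + (1 - 5)²)*59 + 84 = (-10 + (-4)²)*59 + 84 = (-10 + 16)*59 + 84 = 6*59 + 84 = 354 + 84 = 438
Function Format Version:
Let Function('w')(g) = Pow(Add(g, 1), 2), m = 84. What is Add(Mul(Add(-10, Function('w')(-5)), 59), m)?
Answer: 438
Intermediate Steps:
Function('w')(g) = Pow(Add(1, g), 2)
Add(Mul(Add(-10, Function('w')(-5)), 59), m) = Add(Mul(Add(-10, Pow(Add(1, -5), 2)), 59), 84) = Add(Mul(Add(-10, Pow(-4, 2)), 59), 84) = Add(Mul(Add(-10, 16), 59), 84) = Add(Mul(6, 59), 84) = Add(354, 84) = 438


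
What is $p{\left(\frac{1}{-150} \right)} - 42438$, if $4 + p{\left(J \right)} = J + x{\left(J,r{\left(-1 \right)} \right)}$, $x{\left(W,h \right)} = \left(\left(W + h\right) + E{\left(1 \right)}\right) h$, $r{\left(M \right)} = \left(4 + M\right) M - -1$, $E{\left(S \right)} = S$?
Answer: $- \frac{6365999}{150} \approx -42440.0$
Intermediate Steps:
$r{\left(M \right)} = 1 + M \left(4 + M\right)$ ($r{\left(M \right)} = M \left(4 + M\right) + 1 = 1 + M \left(4 + M\right)$)
$x{\left(W,h \right)} = h \left(1 + W + h\right)$ ($x{\left(W,h \right)} = \left(\left(W + h\right) + 1\right) h = \left(1 + W + h\right) h = h \left(1 + W + h\right)$)
$p{\left(J \right)} = -2 - J$ ($p{\left(J \right)} = -4 + \left(J + \left(1 + \left(-1\right)^{2} + 4 \left(-1\right)\right) \left(1 + J + \left(1 + \left(-1\right)^{2} + 4 \left(-1\right)\right)\right)\right) = -4 + \left(J + \left(1 + 1 - 4\right) \left(1 + J + \left(1 + 1 - 4\right)\right)\right) = -4 + \left(J - 2 \left(1 + J - 2\right)\right) = -4 + \left(J - 2 \left(-1 + J\right)\right) = -4 + \left(J - \left(-2 + 2 J\right)\right) = -4 - \left(-2 + J\right) = -2 - J$)
$p{\left(\frac{1}{-150} \right)} - 42438 = \left(-2 - \frac{1}{-150}\right) - 42438 = \left(-2 - - \frac{1}{150}\right) - 42438 = \left(-2 + \frac{1}{150}\right) - 42438 = - \frac{299}{150} - 42438 = - \frac{6365999}{150}$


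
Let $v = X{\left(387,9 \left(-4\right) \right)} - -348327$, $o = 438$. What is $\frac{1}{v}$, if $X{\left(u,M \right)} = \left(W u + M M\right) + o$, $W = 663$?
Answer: $\frac{1}{606642} \approx 1.6484 \cdot 10^{-6}$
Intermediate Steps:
$X{\left(u,M \right)} = 438 + M^{2} + 663 u$ ($X{\left(u,M \right)} = \left(663 u + M M\right) + 438 = \left(663 u + M^{2}\right) + 438 = \left(M^{2} + 663 u\right) + 438 = 438 + M^{2} + 663 u$)
$v = 606642$ ($v = \left(438 + \left(9 \left(-4\right)\right)^{2} + 663 \cdot 387\right) - -348327 = \left(438 + \left(-36\right)^{2} + 256581\right) + 348327 = \left(438 + 1296 + 256581\right) + 348327 = 258315 + 348327 = 606642$)
$\frac{1}{v} = \frac{1}{606642}$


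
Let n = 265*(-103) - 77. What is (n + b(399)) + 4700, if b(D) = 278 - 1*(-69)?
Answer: -22325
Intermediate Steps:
n = -27372 (n = -27295 - 77 = -27372)
b(D) = 347 (b(D) = 278 + 69 = 347)
(n + b(399)) + 4700 = (-27372 + 347) + 4700 = -27025 + 4700 = -22325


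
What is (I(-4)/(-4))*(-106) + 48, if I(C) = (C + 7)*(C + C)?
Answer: -588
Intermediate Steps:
I(C) = 2*C*(7 + C) (I(C) = (7 + C)*(2*C) = 2*C*(7 + C))
(I(-4)/(-4))*(-106) + 48 = ((2*(-4)*(7 - 4))/(-4))*(-106) + 48 = ((2*(-4)*3)*(-¼))*(-106) + 48 = -24*(-¼)*(-106) + 48 = 6*(-106) + 48 = -636 + 48 = -588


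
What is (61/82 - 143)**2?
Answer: 136072225/6724 ≈ 20237.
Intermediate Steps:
(61/82 - 143)**2 = (-11665/82)**2 = 136072225/6724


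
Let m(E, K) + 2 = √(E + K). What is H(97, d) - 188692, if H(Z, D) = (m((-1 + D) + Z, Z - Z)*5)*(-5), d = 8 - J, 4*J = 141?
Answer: -188642 - 125*√11/2 ≈ -1.8885e+5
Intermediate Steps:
J = 141/4 (J = (¼)*141 = 141/4 ≈ 35.250)
m(E, K) = -2 + √(E + K)
d = -109/4 (d = 8 - 1*141/4 = 8 - 141/4 = -109/4 ≈ -27.250)
H(Z, D) = 50 - 25*√(-1 + D + Z) (H(Z, D) = ((-2 + √(((-1 + D) + Z) + (Z - Z)))*5)*(-5) = ((-2 + √((-1 + D + Z) + 0))*5)*(-5) = ((-2 + √(-1 + D + Z))*5)*(-5) = (-10 + 5*√(-1 + D + Z))*(-5) = 50 - 25*√(-1 + D + Z))
H(97, d) - 188692 = (50 - 25*√(-1 - 109/4 + 97)) - 188692 = (50 - 125*√11/2) - 188692 = -188642 - 125*√11/2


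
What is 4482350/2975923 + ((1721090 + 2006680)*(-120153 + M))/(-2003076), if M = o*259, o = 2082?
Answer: -86095076660180125/110388887762 ≈ -7.7993e+5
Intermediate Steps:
M = 539238 (M = 2082*259 = 539238)
4482350/2975923 + ((1721090 + 2006680)*(-120153 + M))/(-2003076) = 4482350/2975923 + ((1721090 + 2006680)*(-120153 + 539238))/(-2003076) = 4482350*(1/2975923) + (3727770*419085)*(-1/2003076) = 4482350/2975923 + 1562252490450*(-1/2003076) = 4482350/2975923 - 28930601675/37094 = -86095076660180125/110388887762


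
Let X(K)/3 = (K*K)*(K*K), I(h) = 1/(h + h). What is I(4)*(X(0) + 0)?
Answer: 0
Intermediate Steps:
I(h) = 1/(2*h)
X(K) = 3*K**4 (X(K) = 3*((K*K)*(K*K)) = 3*(K**2*K**2) = 3*K**4)
I(4)*(X(0) + 0) = ((1/2)/4)*(3*0**4 + 0) = ((1/2)*(1/4))*(3*0 + 0) = (0 + 0)/8 = (1/8)*0 = 0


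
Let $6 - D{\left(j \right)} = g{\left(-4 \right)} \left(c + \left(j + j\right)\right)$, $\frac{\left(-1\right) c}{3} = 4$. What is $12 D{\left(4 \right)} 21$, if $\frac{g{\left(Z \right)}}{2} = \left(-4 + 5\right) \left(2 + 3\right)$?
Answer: $11592$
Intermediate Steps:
$g{\left(Z \right)} = 10$ ($g{\left(Z \right)} = 2 \left(-4 + 5\right) \left(2 + 3\right) = 2 \cdot 1 \cdot 5 = 2 \cdot 5 = 10$)
$c = -12$ ($c = \left(-3\right) 4 = -12$)
$D{\left(j \right)} = 126 - 20 j$ ($D{\left(j \right)} = 6 - 10 \left(-12 + \left(j + j\right)\right) = 6 - 10 \left(-12 + 2 j\right) = 6 - \left(-120 + 20 j\right) = 126 - 20 j$)
$12 D{\left(4 \right)} 21 = 12 \left(126 - 80\right) 21 = 12 \cdot 46 \cdot 21 = 552 \cdot 21 = 11592$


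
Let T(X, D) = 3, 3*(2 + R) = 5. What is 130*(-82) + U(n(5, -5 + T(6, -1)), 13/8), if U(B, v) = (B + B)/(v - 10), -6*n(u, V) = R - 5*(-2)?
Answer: -6427748/603 ≈ -10660.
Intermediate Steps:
R = -⅓ (R = -2 + (⅓)*5 = -2 + 5/3 = -⅓ ≈ -0.33333)
n(u, V) = -29/18 (n(u, V) = -(-⅓ - 5*(-2))/6 = -(-⅓ - 1*(-10))/6 = -(-⅓ + 10)/6 = -⅙*29/3 = -29/18)
U(B, v) = 2*B/(-10 + v) (U(B, v) = (2*B)/(-10 + v) = 2*B/(-10 + v))
130*(-82) + U(n(5, -5 + T(6, -1)), 13/8) = 130*(-82) + 2*(-29/18)/(-10 + 13/8) = -10660 + 2*(-29/18)/(-10 + 13*(⅛)) = -10660 + 2*(-29/18)/(-10 + 13/8) = -10660 + 2*(-29/18)/(-67/8) = -10660 + 2*(-29/18)*(-8/67) = -10660 + 232/603 = -6427748/603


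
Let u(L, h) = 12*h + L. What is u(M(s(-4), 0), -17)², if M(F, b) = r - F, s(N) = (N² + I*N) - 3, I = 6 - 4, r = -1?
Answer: 44100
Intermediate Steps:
I = 2
s(N) = -3 + N² + 2*N (s(N) = (N² + 2*N) - 3 = -3 + N² + 2*N)
M(F, b) = -1 - F
u(L, h) = L + 12*h
u(M(s(-4), 0), -17)² = ((-1 - (-3 + (-4)² + 2*(-4))) + 12*(-17))² = ((-1 - (-3 + 16 - 8)) - 204)² = ((-1 - 1*5) - 204)² = ((-1 - 5) - 204)² = (-6 - 204)² = (-210)² = 44100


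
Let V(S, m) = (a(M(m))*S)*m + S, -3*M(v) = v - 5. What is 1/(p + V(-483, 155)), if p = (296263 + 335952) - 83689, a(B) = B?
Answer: 1/4291293 ≈ 2.3303e-7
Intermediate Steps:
M(v) = 5/3 - v/3 (M(v) = -(v - 5)/3 = -(-5 + v)/3 = 5/3 - v/3)
V(S, m) = S + S*m*(5/3 - m/3) (V(S, m) = ((5/3 - m/3)*S)*m + S = (S*(5/3 - m/3))*m + S = S*m*(5/3 - m/3) + S = S + S*m*(5/3 - m/3))
p = 548526 (p = 632215 - 83689 = 548526)
1/(p + V(-483, 155)) = 1/(548526 - ⅓*(-483)*(-3 + 155*(-5 + 155))) = 1/(548526 - ⅓*(-483)*(-3 + 155*150)) = 1/(548526 - ⅓*(-483)*(-3 + 23250)) = 1/(548526 - ⅓*(-483)*23247) = 1/(548526 + 3742767) = 1/4291293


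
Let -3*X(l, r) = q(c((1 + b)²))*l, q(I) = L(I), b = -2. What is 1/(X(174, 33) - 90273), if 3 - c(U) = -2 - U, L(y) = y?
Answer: -1/90621 ≈ -1.1035e-5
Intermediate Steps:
c(U) = 5 + U (c(U) = 3 - (-2 - U) = 3 + (2 + U) = 5 + U)
q(I) = I
X(l, r) = -2*l (X(l, r) = -(5 + (1 - 2)²)*l/3 = -(5 + (-1)²)*l/3 = -(5 + 1)*l/3 = -2*l)
1/(X(174, 33) - 90273) = 1/(-2*174 - 90273) = 1/(-348 - 90273) = 1/(-90621) = -1/90621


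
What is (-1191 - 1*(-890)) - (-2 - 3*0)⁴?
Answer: -317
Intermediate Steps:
(-1191 - 1*(-890)) - (-2 - 3*0)⁴ = (-1191 + 890) - (-2 - 1*0)⁴ = -301 - (-2 + 0)⁴ = -301 - 1*(-2)⁴ = -301 - 1*16 = -301 - 16 = -317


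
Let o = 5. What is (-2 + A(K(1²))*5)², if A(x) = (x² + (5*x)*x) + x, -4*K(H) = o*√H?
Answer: 95481/64 ≈ 1491.9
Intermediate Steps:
K(H) = -5*√H/4
A(x) = x + 6*x² (A(x) = (x² + 5*x²) + x = 6*x² + x = x + 6*x²)
(-2 + A(K(1²))*5)² = (-2 + ((-5*√(1²)/4)*(1 + 6*(-5*√(1²)/4)))*5)² = (-2 + ((-5*√1/4)*(1 + 6*(-5*√1/4)))*5)² = (-2 + ((-5/4*1)*(1 + 6*(-5/4*1)))*5)² = (-2 - 5*(1 + 6*(-5/4))/4*5)² = (-2 - 5*(1 - 15/2)/4*5)² = (-2 - 5/4*(-13/2)*5)² = (-2 + (65/8)*5)² = (-2 + 325/8)² = (309/8)² = 95481/64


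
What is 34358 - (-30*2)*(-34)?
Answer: 32318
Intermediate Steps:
34358 - (-30*2)*(-34) = 34358 - (-60)*(-34) = 34358 - 1*2040 = 34358 - 2040 = 32318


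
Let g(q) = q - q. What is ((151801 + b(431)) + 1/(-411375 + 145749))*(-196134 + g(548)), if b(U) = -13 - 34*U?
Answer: -1190741147459387/44271 ≈ -2.6897e+10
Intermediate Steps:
b(U) = -13 - 34*U
g(q) = 0
((151801 + b(431)) + 1/(-411375 + 145749))*(-196134 + g(548)) = ((151801 + (-13 - 34*431)) + 1/(-411375 + 145749))*(-196134 + 0) = ((151801 + (-13 - 14654)) + 1/(-265626))*(-196134) = ((151801 - 14667) - 1/265626)*(-196134) = (137134 - 1/265626)*(-196134) = (36426355883/265626)*(-196134) = -1190741147459387/44271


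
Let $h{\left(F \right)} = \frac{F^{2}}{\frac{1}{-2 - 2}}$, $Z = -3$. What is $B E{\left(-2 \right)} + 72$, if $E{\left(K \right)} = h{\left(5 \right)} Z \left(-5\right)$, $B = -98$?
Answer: $147072$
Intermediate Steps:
$h{\left(F \right)} = - 4 F^{2}$ ($h{\left(F \right)} = \frac{F^{2}}{\frac{1}{-4}} = \frac{F^{2}}{- \frac{1}{4}} = F^{2} \left(-4\right) = - 4 F^{2}$)
$E{\left(K \right)} = -1500$ ($E{\left(K \right)} = - 4 \cdot 5^{2} \left(-3\right) \left(-5\right) = \left(-4\right) 25 \left(-3\right) \left(-5\right) = \left(-100\right) \left(-3\right) \left(-5\right) = 300 \left(-5\right) = -1500$)
$B E{\left(-2 \right)} + 72 = \left(-98\right) \left(-1500\right) + 72 = 147000 + 72 = 147072$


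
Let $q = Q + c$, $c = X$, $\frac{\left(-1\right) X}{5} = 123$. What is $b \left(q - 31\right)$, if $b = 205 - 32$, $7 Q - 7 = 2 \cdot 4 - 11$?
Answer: $- \frac{781614}{7} \approx -1.1166 \cdot 10^{5}$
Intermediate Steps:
$X = -615$ ($X = \left(-5\right) 123 = -615$)
$c = -615$
$Q = \frac{4}{7}$ ($Q = 1 + \frac{2 \cdot 4 - 11}{7} = 1 + \frac{8 - 11}{7} = 1 + \frac{1}{7} \left(-3\right) = 1 - \frac{3}{7} = \frac{4}{7} \approx 0.57143$)
$b = 173$
$q = - \frac{4301}{7}$ ($q = \frac{4}{7} - 615 = - \frac{4301}{7} \approx -614.43$)
$b \left(q - 31\right) = 173 \left(- \frac{4301}{7} - 31\right) = 173 \left(- \frac{4518}{7}\right) = - \frac{781614}{7}$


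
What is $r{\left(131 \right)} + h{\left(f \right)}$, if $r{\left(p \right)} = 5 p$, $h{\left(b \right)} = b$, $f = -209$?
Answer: $446$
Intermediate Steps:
$r{\left(131 \right)} + h{\left(f \right)} = 5 \cdot 131 - 209 = 655 - 209 = 446$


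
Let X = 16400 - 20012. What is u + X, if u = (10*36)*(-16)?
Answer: -9372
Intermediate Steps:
X = -3612
u = -5760 (u = 360*(-16) = -5760)
u + X = -5760 - 3612 = -9372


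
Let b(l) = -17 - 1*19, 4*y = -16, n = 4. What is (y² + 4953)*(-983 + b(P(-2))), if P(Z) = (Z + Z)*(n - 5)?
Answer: -5063411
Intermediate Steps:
y = -4 (y = (¼)*(-16) = -4)
P(Z) = -2*Z (P(Z) = (Z + Z)*(4 - 5) = (2*Z)*(-1) = -2*Z)
b(l) = -36 (b(l) = -17 - 19 = -36)
(y² + 4953)*(-983 + b(P(-2))) = ((-4)² + 4953)*(-983 - 36) = (16 + 4953)*(-1019) = 4969*(-1019) = -5063411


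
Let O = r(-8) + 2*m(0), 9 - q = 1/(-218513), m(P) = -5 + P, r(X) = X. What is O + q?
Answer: -1966616/218513 ≈ -9.0000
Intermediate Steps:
q = 1966618/218513 (q = 9 - 1/(-218513) = 9 - 1*(-1/218513) = 9 + 1/218513 = 1966618/218513 ≈ 9.0000)
O = -18 (O = -8 + 2*(-5 + 0) = -8 + 2*(-5) = -8 - 10 = -18)
O + q = -18 + 1966618/218513 = -1966616/218513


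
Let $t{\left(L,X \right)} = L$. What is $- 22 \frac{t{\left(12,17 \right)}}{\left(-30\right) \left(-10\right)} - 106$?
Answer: $- \frac{2672}{25} \approx -106.88$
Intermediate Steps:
$- 22 \frac{t{\left(12,17 \right)}}{\left(-30\right) \left(-10\right)} - 106 = - 22 \frac{12}{\left(-30\right) \left(-10\right)} - 106 = - 22 \cdot \frac{12}{300} - 106 = - 22 \cdot 12 \cdot \frac{1}{300} - 106 = \left(-22\right) \frac{1}{25} - 106 = - \frac{22}{25} - 106 = - \frac{2672}{25}$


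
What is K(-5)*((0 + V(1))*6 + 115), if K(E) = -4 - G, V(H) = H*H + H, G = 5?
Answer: -1143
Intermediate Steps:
V(H) = H + H² (V(H) = H² + H = H + H²)
K(E) = -9 (K(E) = -4 - 1*5 = -4 - 5 = -9)
K(-5)*((0 + V(1))*6 + 115) = -9*((0 + 1*(1 + 1))*6 + 115) = -9*((0 + 1*2)*6 + 115) = -9*((0 + 2)*6 + 115) = -9*(2*6 + 115) = -9*(12 + 115) = -9*127 = -1143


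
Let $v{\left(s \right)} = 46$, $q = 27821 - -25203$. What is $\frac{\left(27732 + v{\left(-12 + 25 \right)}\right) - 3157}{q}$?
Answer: $\frac{24621}{53024} \approx 0.46434$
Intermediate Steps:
$q = 53024$ ($q = 27821 + 25203 = 53024$)
$\frac{\left(27732 + v{\left(-12 + 25 \right)}\right) - 3157}{q} = \frac{\left(27732 + 46\right) - 3157}{53024} = \left(27778 - 3157\right) \frac{1}{53024} = 24621 \cdot \frac{1}{53024} = \frac{24621}{53024}$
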